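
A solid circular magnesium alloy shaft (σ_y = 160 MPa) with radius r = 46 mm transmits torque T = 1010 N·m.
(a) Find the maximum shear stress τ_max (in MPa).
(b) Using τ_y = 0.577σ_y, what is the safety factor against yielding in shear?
(a) For a solid circular shaft, τ_max = T·r/J with J = π·r^4/2, i.e. τ_max = 2·T / (π·r^3). Convert r = 46 mm = 0.046 m.
  τ_max = (2 × 1010) / (π × 0.046^3) = 6.606 × 10⁶ Pa = 6.606 MPa
(b) τ_y = 0.577 × 160 = 92.32 MPa
  SF = τ_y/τ_max = 92.32 / 6.606 = 13.98
Final answer: (a) τ_max = 6.606 MPa, (b) SF = 13.98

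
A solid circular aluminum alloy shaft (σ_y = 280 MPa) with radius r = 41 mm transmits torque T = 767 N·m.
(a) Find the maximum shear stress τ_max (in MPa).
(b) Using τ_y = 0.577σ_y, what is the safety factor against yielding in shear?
(a) For a solid circular shaft, τ_max = T·r/J with J = π·r^4/2, i.e. τ_max = 2·T / (π·r^3). Convert r = 41 mm = 0.041 m.
  τ_max = (2 × 767) / (π × 0.041^3) = 7.085 × 10⁶ Pa = 7.085 MPa
(b) τ_y = 0.577 × 280 = 161.56 MPa
  SF = τ_y/τ_max = 161.56 / 7.085 = 22.8
Final answer: (a) τ_max = 7.085 MPa, (b) SF = 22.8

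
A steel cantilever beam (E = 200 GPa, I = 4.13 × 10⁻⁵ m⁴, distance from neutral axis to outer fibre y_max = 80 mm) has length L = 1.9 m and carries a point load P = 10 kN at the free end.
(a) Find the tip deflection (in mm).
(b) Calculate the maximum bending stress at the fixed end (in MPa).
(a) Tip deflection of a cantilever with an end point load: δ = P·L^3 / (3·E·I). Convert P = 10 kN = 10000 N, E = 200 GPa = 2 × 10¹¹ Pa.
  δ = (10000 × 1.9^3) / (3 × (2 × 10¹¹) × (4.13 × 10⁻⁵)) = 0.002768 m = 2.768 mm
(b) Maximum bending moment at the fixed end: M = P·L = 10000 × 1.9 = 19000 N·m. Convert y_max = 80 mm = 0.08 m.
  σ = M·y_max / I = (19000 × 0.08) / (4.13 × 10⁻⁵) = 3.68 × 10⁷ Pa = 36.8 MPa
Final answer: (a) δ = 2.768 mm, (b) σ = 36.8 MPa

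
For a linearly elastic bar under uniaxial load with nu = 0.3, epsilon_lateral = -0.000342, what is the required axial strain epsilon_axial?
Model: a linearly elastic bar under uniaxial load, so epsilon_lateral = -nu·epsilon_axial.
Solve for epsilon_axial: epsilon_axial = -epsilon_lateral / nu.
Substitute:
  epsilon_axial = -(-0.000342) / 0.3
  epsilon_axial = 0.00114
Final answer: epsilon_axial = 0.00114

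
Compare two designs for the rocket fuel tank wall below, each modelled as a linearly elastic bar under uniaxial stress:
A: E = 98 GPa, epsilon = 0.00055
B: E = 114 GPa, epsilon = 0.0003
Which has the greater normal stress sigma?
Model: a linearly elastic bar under uniaxial stress, so sigma = E·epsilon (SI units).
  A: sigma = (9.8 × 10¹⁰) × 0.00055 = 5.39 × 10⁷ Pa = 53.9 MPa
  B: sigma = (1.14 × 10¹¹) × 0.0003 = 3.42 × 10⁷ Pa = 34.2 MPa
53.9 MPa > 34.2 MPa, so A is larger.
Final answer: A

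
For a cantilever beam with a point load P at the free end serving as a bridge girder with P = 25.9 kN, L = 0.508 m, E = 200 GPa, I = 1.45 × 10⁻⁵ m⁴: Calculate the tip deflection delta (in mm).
Model: a cantilever beam with a point load P at the free end, so delta = (P·L^3) / (3·E·I).
Convert to SI units:
  P = 25.9 kN = 25900 N
  E = 200 GPa = 2 × 10¹¹ Pa
Substitute:
  delta = (25900 × 0.508^3) / (3 × (2 × 10¹¹) × (1.45 × 10⁻⁵))
  delta = 0.0003903 m
Convert: delta = 0.0003903 m = 0.3903 mm
Final answer: delta = 0.3903 mm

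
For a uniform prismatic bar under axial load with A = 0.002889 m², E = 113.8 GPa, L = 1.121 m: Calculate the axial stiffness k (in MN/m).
Model: a uniform prismatic bar under axial load, so k = (A·E) / L.
Convert to SI units:
  E = 113.8 GPa = 1.138 × 10¹¹ Pa
Substitute:
  k = (0.002889 × (1.138 × 10¹¹)) / 1.121
  k = 2.933 × 10⁸ N/m
Convert: k = 2.933 × 10⁸ N/m = 293.3 MN/m
Final answer: k = 293.3 MN/m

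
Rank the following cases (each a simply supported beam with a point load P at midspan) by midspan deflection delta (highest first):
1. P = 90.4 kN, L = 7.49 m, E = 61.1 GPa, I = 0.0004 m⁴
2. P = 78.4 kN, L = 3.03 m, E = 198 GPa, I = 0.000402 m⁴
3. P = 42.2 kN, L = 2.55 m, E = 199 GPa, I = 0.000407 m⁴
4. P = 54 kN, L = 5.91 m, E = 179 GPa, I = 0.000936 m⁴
Model: a simply supported beam with a point load P at midspan, so delta = (P·L^3) / (48·E·I) (SI units).
  Case 1: delta = (90400 × 7.49^3) / (48 × (6.11 × 10¹⁰) × 0.0004) = 0.03238 m = 32.38 mm
  Case 2: delta = (78400 × 3.03^3) / (48 × (1.98 × 10¹¹) × 0.000402) = 0.0005708 m = 0.5708 mm
  Case 3: delta = (42200 × 2.55^3) / (48 × (1.99 × 10¹¹) × 0.000407) = 0.00018 m = 0.18 mm
  Case 4: delta = (54000 × 5.91^3) / (48 × (1.79 × 10¹¹) × 0.000936) = 0.001386 m = 1.386 mm
Ordering: 32.38 mm (case 1) > 1.386 mm (case 4) > 0.5708 mm (case 2) > 0.18 mm (case 3)
Final answer: 1, 4, 2, 3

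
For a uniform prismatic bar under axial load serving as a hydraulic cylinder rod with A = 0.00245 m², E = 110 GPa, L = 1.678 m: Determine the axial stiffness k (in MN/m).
Model: a uniform prismatic bar under axial load, so k = (A·E) / L.
Convert to SI units:
  E = 110 GPa = 1.1 × 10¹¹ Pa
Substitute:
  k = (0.00245 × (1.1 × 10¹¹)) / 1.678
  k = 1.606 × 10⁸ N/m
Convert: k = 1.606 × 10⁸ N/m = 160.6 MN/m
Final answer: k = 160.6 MN/m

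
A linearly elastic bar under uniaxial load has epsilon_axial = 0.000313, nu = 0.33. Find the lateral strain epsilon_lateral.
Model: a linearly elastic bar under uniaxial load, so epsilon_lateral = -nu·epsilon_axial.
Substitute:
  epsilon_lateral = -(0.33 × 0.000313)
  epsilon_lateral = -0.0001033
Final answer: epsilon_lateral = -0.0001033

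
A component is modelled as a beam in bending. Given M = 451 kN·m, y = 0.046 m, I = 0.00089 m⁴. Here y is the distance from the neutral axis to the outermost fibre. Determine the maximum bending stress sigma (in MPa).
Model: a beam in bending, so sigma = (M·y) / I.
Convert to SI units:
  M = 451 kN·m = 451000 N·m
Substitute:
  sigma = (451000 × 0.046) / 0.00089
  sigma = 2.331 × 10⁷ Pa
Convert: sigma = 2.331 × 10⁷ Pa = 23.31 MPa
Final answer: sigma = 23.31 MPa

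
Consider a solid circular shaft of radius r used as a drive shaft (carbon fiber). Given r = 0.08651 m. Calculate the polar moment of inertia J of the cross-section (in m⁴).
Model: a solid circular shaft of radius r, so J = (π·r^4) / 2.
Substitute:
  J = (π × 0.08651^4) / 2
  J = 8.798 × 10⁻⁵ m⁴
Final answer: J = 8.798 × 10⁻⁵ m⁴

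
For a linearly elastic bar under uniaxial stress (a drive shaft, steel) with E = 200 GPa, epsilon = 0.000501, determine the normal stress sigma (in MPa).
Model: a linearly elastic bar under uniaxial stress, so epsilon = sigma / E.
Solve for sigma: sigma = epsilon·E.
Convert to SI units:
  E = 200 GPa = 2 × 10¹¹ Pa
Substitute:
  sigma = 0.000501 × (2 × 10¹¹)
  sigma = 1.002 × 10⁸ Pa
Convert: sigma = 1.002 × 10⁸ Pa = 100.2 MPa
Final answer: sigma = 100.2 MPa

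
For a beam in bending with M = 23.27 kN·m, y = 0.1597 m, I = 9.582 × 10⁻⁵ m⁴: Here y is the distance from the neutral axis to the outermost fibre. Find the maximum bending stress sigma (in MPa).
Model: a beam in bending, so sigma = (M·y) / I.
Convert to SI units:
  M = 23.27 kN·m = 23270 N·m
Substitute:
  sigma = (23270 × 0.1597) / (9.582 × 10⁻⁵)
  sigma = 3.878 × 10⁷ Pa
Convert: sigma = 3.878 × 10⁷ Pa = 38.78 MPa
Final answer: sigma = 38.78 MPa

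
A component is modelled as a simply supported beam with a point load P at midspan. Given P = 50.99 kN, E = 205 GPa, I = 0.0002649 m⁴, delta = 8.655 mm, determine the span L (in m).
Model: a simply supported beam with a point load P at midspan, so delta = (P·L^3) / (48·E·I).
Solve for L: L = ((48·delta·E·I) / P)^(1/3).
Convert to SI units:
  P = 50.99 kN = 50990 N
  E = 205 GPa = 2.05 × 10¹¹ Pa
  delta = 8.655 mm = 0.008655 m
Substitute:
  L = ((48 × 0.008655 × (2.05 × 10¹¹) × 0.0002649) / 50990)^(1/3)
  L = 7.62 m
Final answer: L = 7.62 m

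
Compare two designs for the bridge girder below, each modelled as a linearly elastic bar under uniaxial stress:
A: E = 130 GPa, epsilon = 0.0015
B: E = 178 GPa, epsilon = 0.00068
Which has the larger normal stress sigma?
Model: a linearly elastic bar under uniaxial stress, so sigma = E·epsilon (SI units).
  A: sigma = (1.3 × 10¹¹) × 0.0015 = 1.95 × 10⁸ Pa = 195 MPa
  B: sigma = (1.78 × 10¹¹) × 0.00068 = 1.21 × 10⁸ Pa = 121 MPa
195 MPa > 121 MPa, so A is larger.
Final answer: A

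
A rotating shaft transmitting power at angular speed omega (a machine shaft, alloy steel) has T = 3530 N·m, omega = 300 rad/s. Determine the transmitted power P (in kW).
Model: a rotating shaft transmitting power at angular speed omega, so P = T·omega.
Substitute:
  P = 3530 × 300
  P = 1.059 × 10⁶ W
Convert: P = 1.059 × 10⁶ W = 1059 kW
Final answer: P = 1059 kW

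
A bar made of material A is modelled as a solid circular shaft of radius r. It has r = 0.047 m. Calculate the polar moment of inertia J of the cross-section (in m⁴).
Model: a solid circular shaft of radius r, so J = (π·r^4) / 2.
Substitute:
  J = (π × 0.047^4) / 2
  J = 7.665 × 10⁻⁶ m⁴
Final answer: J = 7.665 × 10⁻⁶ m⁴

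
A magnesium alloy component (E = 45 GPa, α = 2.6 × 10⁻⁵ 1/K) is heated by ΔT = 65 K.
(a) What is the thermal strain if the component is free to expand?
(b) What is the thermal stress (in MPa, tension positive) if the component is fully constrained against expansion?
(a) Free thermal strain ε_th = α·ΔT = (2.6 × 10⁻⁵) × 65 = 0.00169
(b) Fully constrained, the expansion is suppressed, so σ = -E·α·ΔT. Convert E = 45 GPa = 4.5 × 10¹⁰ Pa.
  σ = -(4.5 × 10¹⁰) × (2.6 × 10⁻⁵) × 65 = -7.605 × 10⁷ Pa = -76.05 MPa (compressive)
Final answer: (a) ε_th = 0.00169, (b) σ = -76.05 MPa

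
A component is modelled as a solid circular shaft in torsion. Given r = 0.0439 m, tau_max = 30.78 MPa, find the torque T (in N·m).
Model: a solid circular shaft in torsion, so tau_max = (2·T) / (π·r^3).
Solve for T: T = (π·tau_max·r^3) / 2.
Convert to SI units:
  tau_max = 30.78 MPa = 3.078 × 10⁷ Pa
Substitute:
  T = (π × (3.078 × 10⁷) × 0.0439^3) / 2
  T = 4091 N·m
Final answer: T = 4091 N·m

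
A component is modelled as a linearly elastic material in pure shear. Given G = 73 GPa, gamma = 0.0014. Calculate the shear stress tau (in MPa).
Model: a linearly elastic material in pure shear, so tau = G·gamma.
Convert to SI units:
  G = 73 GPa = 7.3 × 10¹⁰ Pa
Substitute:
  tau = (7.3 × 10¹⁰) × 0.0014
  tau = 1.022 × 10⁸ Pa
Convert: tau = 1.022 × 10⁸ Pa = 102.2 MPa
Final answer: tau = 102.2 MPa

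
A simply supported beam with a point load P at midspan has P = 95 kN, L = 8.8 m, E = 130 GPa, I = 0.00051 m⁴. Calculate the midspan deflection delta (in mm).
Model: a simply supported beam with a point load P at midspan, so delta = (P·L^3) / (48·E·I).
Convert to SI units:
  P = 95 kN = 95000 N
  E = 130 GPa = 1.3 × 10¹¹ Pa
Substitute:
  delta = (95000 × 8.8^3) / (48 × (1.3 × 10¹¹) × 0.00051)
  delta = 0.02034 m
Convert: delta = 0.02034 m = 20.34 mm
Final answer: delta = 20.34 mm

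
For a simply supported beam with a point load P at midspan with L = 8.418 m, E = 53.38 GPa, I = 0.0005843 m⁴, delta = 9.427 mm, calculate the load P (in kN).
Model: a simply supported beam with a point load P at midspan, so delta = (P·L^3) / (48·E·I).
Solve for P: P = (48·delta·E·I) / L^3.
Convert to SI units:
  E = 53.38 GPa = 5.338 × 10¹⁰ Pa
  delta = 9.427 mm = 0.009427 m
Substitute:
  P = (48 × 0.009427 × (5.338 × 10¹⁰) × 0.0005843) / 8.418^3
  P = 23660 N
Convert: P = 23660 N = 23.66 kN
Final answer: P = 23.66 kN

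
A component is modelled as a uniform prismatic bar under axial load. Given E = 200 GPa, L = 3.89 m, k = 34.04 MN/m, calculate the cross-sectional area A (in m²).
Model: a uniform prismatic bar under axial load, so k = (A·E) / L.
Solve for A: A = (k·L) / E.
Convert to SI units:
  E = 200 GPa = 2 × 10¹¹ Pa
  k = 34.04 MN/m = 3.404 × 10⁷ N/m
Substitute:
  A = ((3.404 × 10⁷) × 3.89) / (2 × 10¹¹)
  A = 0.0006621 m²
Final answer: A = 0.0006621 m²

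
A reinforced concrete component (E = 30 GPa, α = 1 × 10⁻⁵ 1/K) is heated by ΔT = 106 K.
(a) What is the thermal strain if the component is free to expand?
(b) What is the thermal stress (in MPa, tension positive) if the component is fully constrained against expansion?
(a) Free thermal strain ε_th = α·ΔT = (1 × 10⁻⁵) × 106 = 0.00106
(b) Fully constrained, the expansion is suppressed, so σ = -E·α·ΔT. Convert E = 30 GPa = 3 × 10¹⁰ Pa.
  σ = -(3 × 10¹⁰) × (1 × 10⁻⁵) × 106 = -3.18 × 10⁷ Pa = -31.8 MPa (compressive)
Final answer: (a) ε_th = 0.00106, (b) σ = -31.8 MPa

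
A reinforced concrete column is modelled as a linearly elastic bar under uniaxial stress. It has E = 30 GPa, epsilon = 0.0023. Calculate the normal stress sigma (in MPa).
Model: a linearly elastic bar under uniaxial stress, so sigma = E·epsilon.
Convert to SI units:
  E = 30 GPa = 3 × 10¹⁰ Pa
Substitute:
  sigma = (3 × 10¹⁰) × 0.0023
  sigma = 6.9 × 10⁷ Pa
Convert: sigma = 6.9 × 10⁷ Pa = 69 MPa
Final answer: sigma = 69 MPa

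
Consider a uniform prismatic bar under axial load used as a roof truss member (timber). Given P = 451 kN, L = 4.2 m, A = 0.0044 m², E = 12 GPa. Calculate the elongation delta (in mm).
Model: a uniform prismatic bar under axial load, so delta = (P·L) / (A·E).
Convert to SI units:
  P = 451 kN = 451000 N
  E = 12 GPa = 1.2 × 10¹⁰ Pa
Substitute:
  delta = (451000 × 4.2) / (0.0044 × (1.2 × 10¹⁰))
  delta = 0.03587 m
Convert: delta = 0.03587 m = 35.87 mm
Final answer: delta = 35.87 mm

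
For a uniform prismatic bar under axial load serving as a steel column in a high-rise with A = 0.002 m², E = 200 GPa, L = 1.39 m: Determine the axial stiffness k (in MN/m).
Model: a uniform prismatic bar under axial load, so k = (A·E) / L.
Convert to SI units:
  E = 200 GPa = 2 × 10¹¹ Pa
Substitute:
  k = (0.002 × (2 × 10¹¹)) / 1.39
  k = 2.878 × 10⁸ N/m
Convert: k = 2.878 × 10⁸ N/m = 287.8 MN/m
Final answer: k = 287.8 MN/m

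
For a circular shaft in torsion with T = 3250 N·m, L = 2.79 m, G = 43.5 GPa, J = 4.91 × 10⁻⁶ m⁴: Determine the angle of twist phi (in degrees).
Model: a circular shaft in torsion, so phi = (T·L) / (G·J).
Convert to SI units:
  G = 43.5 GPa = 4.35 × 10¹⁰ Pa
Substitute:
  phi = (3250 × 2.79) / ((4.35 × 10¹⁰) × (4.91 × 10⁻⁶))
  phi = 0.04245 rad
Convert to degrees: phi = 0.04245 × 180/π = 2.432°
Final answer: phi = 2.432°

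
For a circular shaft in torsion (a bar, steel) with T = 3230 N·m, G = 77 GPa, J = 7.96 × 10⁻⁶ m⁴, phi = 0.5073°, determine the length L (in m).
Model: a circular shaft in torsion, so phi = (T·L) / (G·J).
Solve for L: L = (phi·G·J) / T.
Convert to SI units:
  G = 77 GPa = 7.7 × 10¹⁰ Pa
  phi = 0.5073° = 0.008854 rad
Substitute:
  L = (0.008854 × (7.7 × 10¹⁰) × (7.96 × 10⁻⁶)) / 3230
  L = 1.68 m
Final answer: L = 1.68 m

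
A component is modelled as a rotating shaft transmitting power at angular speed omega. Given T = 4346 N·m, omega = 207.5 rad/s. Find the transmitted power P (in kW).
Model: a rotating shaft transmitting power at angular speed omega, so P = T·omega.
Substitute:
  P = 4346 × 207.5
  P = 901800 W
Convert: P = 901800 W = 901.8 kW
Final answer: P = 901.8 kW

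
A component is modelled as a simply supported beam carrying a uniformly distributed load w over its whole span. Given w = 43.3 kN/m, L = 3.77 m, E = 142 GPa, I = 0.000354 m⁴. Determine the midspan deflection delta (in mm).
Model: a simply supported beam carrying a uniformly distributed load w over its whole span, so delta = (5·w·L^4) / (384·E·I).
Convert to SI units:
  w = 43.3 kN/m = 43300 N/m
  E = 142 GPa = 1.42 × 10¹¹ Pa
Substitute:
  delta = (5 × 43300 × 3.77^4) / (384 × (1.42 × 10¹¹) × 0.000354)
  delta = 0.002266 m
Convert: delta = 0.002266 m = 2.266 mm
Final answer: delta = 2.266 mm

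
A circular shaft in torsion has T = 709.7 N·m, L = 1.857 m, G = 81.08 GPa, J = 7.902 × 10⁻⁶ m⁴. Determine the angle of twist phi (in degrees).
Model: a circular shaft in torsion, so phi = (T·L) / (G·J).
Convert to SI units:
  G = 81.08 GPa = 8.108 × 10¹⁰ Pa
Substitute:
  phi = (709.7 × 1.857) / ((8.108 × 10¹⁰) × (7.902 × 10⁻⁶))
  phi = 0.002057 rad
Convert to degrees: phi = 0.002057 × 180/π = 0.1179°
Final answer: phi = 0.1179°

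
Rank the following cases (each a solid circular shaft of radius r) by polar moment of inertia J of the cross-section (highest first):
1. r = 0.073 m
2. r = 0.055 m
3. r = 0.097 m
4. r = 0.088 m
Model: a solid circular shaft of radius r, so J = (π·r^4) / 2 (SI units).
  Case 1: J = (π × 0.073^4) / 2 = 4.461 × 10⁻⁵ m⁴
  Case 2: J = (π × 0.055^4) / 2 = 1.437 × 10⁻⁵ m⁴
  Case 3: J = (π × 0.097^4) / 2 = 0.0001391 m⁴
  Case 4: J = (π × 0.088^4) / 2 = 9.42 × 10⁻⁵ m⁴
Ordering: 0.0001391 m⁴ (case 3) > 9.42 × 10⁻⁵ m⁴ (case 4) > 4.461 × 10⁻⁵ m⁴ (case 1) > 1.437 × 10⁻⁵ m⁴ (case 2)
Final answer: 3, 4, 1, 2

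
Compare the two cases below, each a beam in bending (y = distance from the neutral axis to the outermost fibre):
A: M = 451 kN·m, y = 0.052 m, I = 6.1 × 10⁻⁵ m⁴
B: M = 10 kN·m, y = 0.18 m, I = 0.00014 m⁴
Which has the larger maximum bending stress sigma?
Model: a beam in bending (y = distance from the neutral axis to the outermost fibre), so sigma = (M·y) / I (SI units).
  A: sigma = (451000 × 0.052) / (6.1 × 10⁻⁵) = 3.845 × 10⁸ Pa = 384.5 MPa
  B: sigma = (10000 × 0.18) / 0.00014 = 1.286 × 10⁷ Pa = 12.86 MPa
384.5 MPa > 12.86 MPa, so A is larger.
Final answer: A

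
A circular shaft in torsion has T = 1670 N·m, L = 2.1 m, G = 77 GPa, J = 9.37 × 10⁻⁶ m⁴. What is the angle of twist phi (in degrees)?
Model: a circular shaft in torsion, so phi = (T·L) / (G·J).
Convert to SI units:
  G = 77 GPa = 7.7 × 10¹⁰ Pa
Substitute:
  phi = (1670 × 2.1) / ((7.7 × 10¹⁰) × (9.37 × 10⁻⁶))
  phi = 0.004861 rad
Convert to degrees: phi = 0.004861 × 180/π = 0.2785°
Final answer: phi = 0.2785°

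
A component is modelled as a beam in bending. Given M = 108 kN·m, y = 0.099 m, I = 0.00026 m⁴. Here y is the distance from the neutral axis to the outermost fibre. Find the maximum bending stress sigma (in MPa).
Model: a beam in bending, so sigma = (M·y) / I.
Convert to SI units:
  M = 108 kN·m = 108000 N·m
Substitute:
  sigma = (108000 × 0.099) / 0.00026
  sigma = 4.112 × 10⁷ Pa
Convert: sigma = 4.112 × 10⁷ Pa = 41.12 MPa
Final answer: sigma = 41.12 MPa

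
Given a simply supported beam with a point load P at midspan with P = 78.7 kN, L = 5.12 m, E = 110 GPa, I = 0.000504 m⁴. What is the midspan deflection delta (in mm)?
Model: a simply supported beam with a point load P at midspan, so delta = (P·L^3) / (48·E·I).
Convert to SI units:
  P = 78.7 kN = 78700 N
  E = 110 GPa = 1.1 × 10¹¹ Pa
Substitute:
  delta = (78700 × 5.12^3) / (48 × (1.1 × 10¹¹) × 0.000504)
  delta = 0.003969 m
Convert: delta = 0.003969 m = 3.969 mm
Final answer: delta = 3.969 mm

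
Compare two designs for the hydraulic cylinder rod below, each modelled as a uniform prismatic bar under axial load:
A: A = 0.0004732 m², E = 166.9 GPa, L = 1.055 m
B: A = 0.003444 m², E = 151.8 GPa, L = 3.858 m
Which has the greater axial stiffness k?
Model: a uniform prismatic bar under axial load, so k = (A·E) / L (SI units).
  A: k = (0.0004732 × (1.669 × 10¹¹)) / 1.055 = 7.486 × 10⁷ N/m = 74.86 MN/m
  B: k = (0.003444 × (1.518 × 10¹¹)) / 3.858 = 1.355 × 10⁸ N/m = 135.5 MN/m
135.5 MN/m > 74.86 MN/m, so B is larger.
Final answer: B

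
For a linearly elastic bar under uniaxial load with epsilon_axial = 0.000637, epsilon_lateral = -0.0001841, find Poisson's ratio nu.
Model: a linearly elastic bar under uniaxial load, so epsilon_lateral = -nu·epsilon_axial.
Solve for nu: nu = -epsilon_lateral / epsilon_axial.
Substitute:
  nu = -(-0.0001841) / 0.000637
  nu = 0.289
Final answer: nu = 0.289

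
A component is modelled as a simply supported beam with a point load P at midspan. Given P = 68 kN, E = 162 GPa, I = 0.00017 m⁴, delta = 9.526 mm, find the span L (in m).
Model: a simply supported beam with a point load P at midspan, so delta = (P·L^3) / (48·E·I).
Solve for L: L = ((48·delta·E·I) / P)^(1/3).
Convert to SI units:
  P = 68 kN = 68000 N
  E = 162 GPa = 1.62 × 10¹¹ Pa
  delta = 9.526 mm = 0.009526 m
Substitute:
  L = ((48 × 0.009526 × (1.62 × 10¹¹) × 0.00017) / 68000)^(1/3)
  L = 5.7 m
Final answer: L = 5.7 m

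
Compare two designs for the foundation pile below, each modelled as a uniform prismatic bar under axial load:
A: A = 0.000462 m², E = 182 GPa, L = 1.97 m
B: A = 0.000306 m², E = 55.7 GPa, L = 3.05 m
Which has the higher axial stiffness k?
Model: a uniform prismatic bar under axial load, so k = (A·E) / L (SI units).
  A: k = (0.000462 × (1.82 × 10¹¹)) / 1.97 = 4.268 × 10⁷ N/m = 42.68 MN/m
  B: k = (0.000306 × (5.57 × 10¹⁰)) / 3.05 = 5.588 × 10⁶ N/m = 5.588 MN/m
42.68 MN/m > 5.588 MN/m, so A is larger.
Final answer: A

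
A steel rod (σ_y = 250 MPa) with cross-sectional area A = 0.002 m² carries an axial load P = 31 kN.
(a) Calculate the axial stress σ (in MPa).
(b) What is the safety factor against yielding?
(a) Axial stress σ = P/A. Convert P = 31 kN = 31000 N.
  σ = 31000 / 0.002 = 1.55 × 10⁷ Pa = 15.5 MPa
(b) Safety factor SF = σ_y/σ = 250 / 15.5 = 16.13
Final answer: (a) σ = 15.5 MPa, (b) SF = 16.13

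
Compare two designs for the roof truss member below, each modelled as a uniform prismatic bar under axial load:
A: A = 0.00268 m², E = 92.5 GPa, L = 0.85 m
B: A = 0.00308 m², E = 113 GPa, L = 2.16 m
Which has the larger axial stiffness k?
Model: a uniform prismatic bar under axial load, so k = (A·E) / L (SI units).
  A: k = (0.00268 × (9.25 × 10¹⁰)) / 0.85 = 2.916 × 10⁸ N/m = 291.6 MN/m
  B: k = (0.00308 × (1.13 × 10¹¹)) / 2.16 = 1.611 × 10⁸ N/m = 161.1 MN/m
291.6 MN/m > 161.1 MN/m, so A is larger.
Final answer: A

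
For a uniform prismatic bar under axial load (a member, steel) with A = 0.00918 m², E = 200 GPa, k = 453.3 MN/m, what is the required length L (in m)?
Model: a uniform prismatic bar under axial load, so k = (A·E) / L.
Solve for L: L = (A·E) / k.
Convert to SI units:
  E = 200 GPa = 2 × 10¹¹ Pa
  k = 453.3 MN/m = 4.533 × 10⁸ N/m
Substitute:
  L = (0.00918 × (2 × 10¹¹)) / (4.533 × 10⁸)
  L = 4.05 m
Final answer: L = 4.05 m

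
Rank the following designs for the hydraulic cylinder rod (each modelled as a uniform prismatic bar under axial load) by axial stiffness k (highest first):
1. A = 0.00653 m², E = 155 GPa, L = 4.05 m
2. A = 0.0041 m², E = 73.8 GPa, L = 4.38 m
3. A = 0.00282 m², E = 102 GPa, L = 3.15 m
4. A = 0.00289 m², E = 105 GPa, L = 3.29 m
Model: a uniform prismatic bar under axial load, so k = (A·E) / L (SI units).
  Case 1: k = (0.00653 × (1.55 × 10¹¹)) / 4.05 = 2.499 × 10⁸ N/m = 249.9 MN/m
  Case 2: k = (0.0041 × (7.38 × 10¹⁰)) / 4.38 = 6.908 × 10⁷ N/m = 69.08 MN/m
  Case 3: k = (0.00282 × (1.02 × 10¹¹)) / 3.15 = 9.131 × 10⁷ N/m = 91.31 MN/m
  Case 4: k = (0.00289 × (1.05 × 10¹¹)) / 3.29 = 9.223 × 10⁷ N/m = 92.23 MN/m
Ordering: 249.9 MN/m (case 1) > 92.23 MN/m (case 4) > 91.31 MN/m (case 3) > 69.08 MN/m (case 2)
Final answer: 1, 4, 3, 2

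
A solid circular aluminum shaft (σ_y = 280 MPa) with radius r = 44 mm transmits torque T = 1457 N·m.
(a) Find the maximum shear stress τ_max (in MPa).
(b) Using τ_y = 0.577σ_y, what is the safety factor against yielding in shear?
(a) For a solid circular shaft, τ_max = T·r/J with J = π·r^4/2, i.e. τ_max = 2·T / (π·r^3). Convert r = 44 mm = 0.044 m.
  τ_max = (2 × 1457) / (π × 0.044^3) = 1.089 × 10⁷ Pa = 10.89 MPa
(b) τ_y = 0.577 × 280 = 161.56 MPa
  SF = τ_y/τ_max = 161.56 / 10.89 = 14.84
Final answer: (a) τ_max = 10.89 MPa, (b) SF = 14.84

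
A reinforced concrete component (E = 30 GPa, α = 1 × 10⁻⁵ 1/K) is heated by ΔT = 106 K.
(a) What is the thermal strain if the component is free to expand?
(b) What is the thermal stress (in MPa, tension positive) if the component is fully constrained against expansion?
(a) Free thermal strain ε_th = α·ΔT = (1 × 10⁻⁵) × 106 = 0.00106
(b) Fully constrained, the expansion is suppressed, so σ = -E·α·ΔT. Convert E = 30 GPa = 3 × 10¹⁰ Pa.
  σ = -(3 × 10¹⁰) × (1 × 10⁻⁵) × 106 = -3.18 × 10⁷ Pa = -31.8 MPa (compressive)
Final answer: (a) ε_th = 0.00106, (b) σ = -31.8 MPa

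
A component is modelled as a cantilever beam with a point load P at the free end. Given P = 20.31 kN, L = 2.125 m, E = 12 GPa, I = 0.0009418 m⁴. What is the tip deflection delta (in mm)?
Model: a cantilever beam with a point load P at the free end, so delta = (P·L^3) / (3·E·I).
Convert to SI units:
  P = 20.31 kN = 20310 N
  E = 12 GPa = 1.2 × 10¹⁰ Pa
Substitute:
  delta = (20310 × 2.125^3) / (3 × (1.2 × 10¹⁰) × 0.0009418)
  delta = 0.005748 m
Convert: delta = 0.005748 m = 5.748 mm
Final answer: delta = 5.748 mm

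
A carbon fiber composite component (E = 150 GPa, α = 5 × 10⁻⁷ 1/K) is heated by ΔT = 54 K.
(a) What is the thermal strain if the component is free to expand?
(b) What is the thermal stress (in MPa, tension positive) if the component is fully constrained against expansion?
(a) Free thermal strain ε_th = α·ΔT = (5 × 10⁻⁷) × 54 = 2.7 × 10⁻⁵
(b) Fully constrained, the expansion is suppressed, so σ = -E·α·ΔT. Convert E = 150 GPa = 1.5 × 10¹¹ Pa.
  σ = -(1.5 × 10¹¹) × (5 × 10⁻⁷) × 54 = -4.05 × 10⁶ Pa = -4.05 MPa (compressive)
Final answer: (a) ε_th = 2.7 × 10⁻⁵, (b) σ = -4.05 MPa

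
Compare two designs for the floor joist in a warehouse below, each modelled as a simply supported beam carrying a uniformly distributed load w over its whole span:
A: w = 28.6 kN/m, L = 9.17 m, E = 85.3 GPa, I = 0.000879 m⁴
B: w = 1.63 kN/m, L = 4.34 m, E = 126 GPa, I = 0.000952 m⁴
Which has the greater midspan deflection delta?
Model: a simply supported beam carrying a uniformly distributed load w over its whole span, so delta = (5·w·L^4) / (384·E·I) (SI units).
  A: delta = (5 × 28600 × 9.17^4) / (384 × (8.53 × 10¹⁰) × 0.000879) = 0.03512 m = 35.12 mm
  B: delta = (5 × 1630 × 4.34^4) / (384 × (1.26 × 10¹¹) × 0.000952) = 6.277 × 10⁻⁵ m = 0.06277 mm
35.12 mm > 0.06277 mm, so A is larger.
Final answer: A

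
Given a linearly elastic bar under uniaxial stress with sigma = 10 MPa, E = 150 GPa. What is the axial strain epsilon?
Model: a linearly elastic bar under uniaxial stress, so epsilon = sigma / E.
Convert to SI units:
  sigma = 10 MPa = 1 × 10⁷ Pa
  E = 150 GPa = 1.5 × 10¹¹ Pa
Substitute:
  epsilon = (1 × 10⁷) / (1.5 × 10¹¹)
  epsilon = 6.667 × 10⁻⁵
Final answer: epsilon = 6.667 × 10⁻⁵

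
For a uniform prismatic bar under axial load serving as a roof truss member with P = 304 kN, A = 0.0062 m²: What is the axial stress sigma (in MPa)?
Model: a uniform prismatic bar under axial load, so sigma = P / A.
Convert to SI units:
  P = 304 kN = 304000 N
Substitute:
  sigma = 304000 / 0.0062
  sigma = 4.903 × 10⁷ Pa
Convert: sigma = 4.903 × 10⁷ Pa = 49.03 MPa
Final answer: sigma = 49.03 MPa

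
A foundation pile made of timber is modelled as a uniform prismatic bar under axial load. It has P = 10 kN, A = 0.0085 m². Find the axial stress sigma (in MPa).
Model: a uniform prismatic bar under axial load, so sigma = P / A.
Convert to SI units:
  P = 10 kN = 10000 N
Substitute:
  sigma = 10000 / 0.0085
  sigma = 1.176 × 10⁶ Pa
Convert: sigma = 1.176 × 10⁶ Pa = 1.176 MPa
Final answer: sigma = 1.176 MPa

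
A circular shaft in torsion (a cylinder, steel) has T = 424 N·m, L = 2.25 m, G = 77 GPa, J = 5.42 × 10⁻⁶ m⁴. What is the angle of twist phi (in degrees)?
Model: a circular shaft in torsion, so phi = (T·L) / (G·J).
Convert to SI units:
  G = 77 GPa = 7.7 × 10¹⁰ Pa
Substitute:
  phi = (424 × 2.25) / ((7.7 × 10¹⁰) × (5.42 × 10⁻⁶))
  phi = 0.002286 rad
Convert to degrees: phi = 0.002286 × 180/π = 0.131°
Final answer: phi = 0.131°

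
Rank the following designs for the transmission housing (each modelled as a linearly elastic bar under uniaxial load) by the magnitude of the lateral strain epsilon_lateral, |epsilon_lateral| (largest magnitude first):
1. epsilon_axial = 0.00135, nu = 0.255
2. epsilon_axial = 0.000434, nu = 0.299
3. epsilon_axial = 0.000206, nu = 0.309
Model: a linearly elastic bar under uniaxial load, so epsilon_lateral = -nu·epsilon_axial (SI units).
  Case 1: epsilon_lateral = -(0.255 × 0.00135) = -0.0003443
  Case 2: epsilon_lateral = -(0.299 × 0.000434) = -0.0001298
  Case 3: epsilon_lateral = -(0.309 × 0.000206) = -6.365 × 10⁻⁵
Ordering by |epsilon_lateral|: 0.0003443 (case 1) > 0.0001298 (case 2) > 6.365 × 10⁻⁵ (case 3)
Final answer: 1, 2, 3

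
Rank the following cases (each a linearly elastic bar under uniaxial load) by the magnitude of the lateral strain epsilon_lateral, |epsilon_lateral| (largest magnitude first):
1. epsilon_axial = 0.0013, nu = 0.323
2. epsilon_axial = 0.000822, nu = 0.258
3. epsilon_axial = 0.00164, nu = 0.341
Model: a linearly elastic bar under uniaxial load, so epsilon_lateral = -nu·epsilon_axial (SI units).
  Case 1: epsilon_lateral = -(0.323 × 0.0013) = -0.0004199
  Case 2: epsilon_lateral = -(0.258 × 0.000822) = -0.0002121
  Case 3: epsilon_lateral = -(0.341 × 0.00164) = -0.0005592
Ordering by |epsilon_lateral|: 0.0005592 (case 3) > 0.0004199 (case 1) > 0.0002121 (case 2)
Final answer: 3, 1, 2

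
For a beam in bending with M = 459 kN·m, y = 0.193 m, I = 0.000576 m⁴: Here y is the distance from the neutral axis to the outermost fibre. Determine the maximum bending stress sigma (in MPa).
Model: a beam in bending, so sigma = (M·y) / I.
Convert to SI units:
  M = 459 kN·m = 459000 N·m
Substitute:
  sigma = (459000 × 0.193) / 0.000576
  sigma = 1.538 × 10⁸ Pa
Convert: sigma = 1.538 × 10⁸ Pa = 153.8 MPa
Final answer: sigma = 153.8 MPa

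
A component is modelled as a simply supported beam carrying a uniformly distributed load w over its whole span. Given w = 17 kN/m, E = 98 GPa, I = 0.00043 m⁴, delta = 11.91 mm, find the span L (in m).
Model: a simply supported beam carrying a uniformly distributed load w over its whole span, so delta = (5·w·L^4) / (384·E·I).
Solve for L: L = ((384·delta·E·I) / (5·w))^(1/4).
Convert to SI units:
  w = 17 kN/m = 17000 N/m
  E = 98 GPa = 9.8 × 10¹⁰ Pa
  delta = 11.91 mm = 0.01191 m
Substitute:
  L = ((384 × 0.01191 × (9.8 × 10¹⁰) × 0.00043) / (5 × 17000))^(1/4)
  L = 6.9 m
Final answer: L = 6.9 m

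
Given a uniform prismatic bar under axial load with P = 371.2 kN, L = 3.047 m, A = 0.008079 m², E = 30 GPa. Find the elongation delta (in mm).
Model: a uniform prismatic bar under axial load, so delta = (P·L) / (A·E).
Convert to SI units:
  P = 371.2 kN = 371200 N
  E = 30 GPa = 3 × 10¹⁰ Pa
Substitute:
  delta = (371200 × 3.047) / (0.008079 × (3 × 10¹⁰))
  delta = 0.004667 m
Convert: delta = 0.004667 m = 4.667 mm
Final answer: delta = 4.667 mm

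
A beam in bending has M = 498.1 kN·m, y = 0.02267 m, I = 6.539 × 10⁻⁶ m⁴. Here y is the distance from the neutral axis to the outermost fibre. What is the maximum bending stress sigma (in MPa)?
Model: a beam in bending, so sigma = (M·y) / I.
Convert to SI units:
  M = 498.1 kN·m = 498100 N·m
Substitute:
  sigma = (498100 × 0.02267) / (6.539 × 10⁻⁶)
  sigma = 1.727 × 10⁹ Pa
Convert: sigma = 1.727 × 10⁹ Pa = 1727 MPa
Final answer: sigma = 1727 MPa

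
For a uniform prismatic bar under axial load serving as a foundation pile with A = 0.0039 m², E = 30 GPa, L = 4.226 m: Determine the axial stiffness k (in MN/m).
Model: a uniform prismatic bar under axial load, so k = (A·E) / L.
Convert to SI units:
  E = 30 GPa = 3 × 10¹⁰ Pa
Substitute:
  k = (0.0039 × (3 × 10¹⁰)) / 4.226
  k = 2.769 × 10⁷ N/m
Convert: k = 2.769 × 10⁷ N/m = 27.69 MN/m
Final answer: k = 27.69 MN/m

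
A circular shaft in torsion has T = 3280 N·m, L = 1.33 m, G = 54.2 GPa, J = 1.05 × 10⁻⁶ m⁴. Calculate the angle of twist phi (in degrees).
Model: a circular shaft in torsion, so phi = (T·L) / (G·J).
Convert to SI units:
  G = 54.2 GPa = 5.42 × 10¹⁰ Pa
Substitute:
  phi = (3280 × 1.33) / ((5.42 × 10¹⁰) × (1.05 × 10⁻⁶))
  phi = 0.07665 rad
Convert to degrees: phi = 0.07665 × 180/π = 4.392°
Final answer: phi = 4.392°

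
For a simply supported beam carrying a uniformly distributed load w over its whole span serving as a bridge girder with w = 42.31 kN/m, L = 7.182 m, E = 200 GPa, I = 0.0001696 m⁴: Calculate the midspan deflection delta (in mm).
Model: a simply supported beam carrying a uniformly distributed load w over its whole span, so delta = (5·w·L^4) / (384·E·I).
Convert to SI units:
  w = 42.31 kN/m = 42310 N/m
  E = 200 GPa = 2 × 10¹¹ Pa
Substitute:
  delta = (5 × 42310 × 7.182^4) / (384 × (2 × 10¹¹) × 0.0001696)
  delta = 0.04321 m
Convert: delta = 0.04321 m = 43.21 mm
Final answer: delta = 43.21 mm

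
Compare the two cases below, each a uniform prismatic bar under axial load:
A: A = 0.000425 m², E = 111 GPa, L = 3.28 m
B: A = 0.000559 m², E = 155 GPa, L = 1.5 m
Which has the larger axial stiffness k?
Model: a uniform prismatic bar under axial load, so k = (A·E) / L (SI units).
  A: k = (0.000425 × (1.11 × 10¹¹)) / 3.28 = 1.438 × 10⁷ N/m = 14.38 MN/m
  B: k = (0.000559 × (1.55 × 10¹¹)) / 1.5 = 5.776 × 10⁷ N/m = 57.76 MN/m
57.76 MN/m > 14.38 MN/m, so B is larger.
Final answer: B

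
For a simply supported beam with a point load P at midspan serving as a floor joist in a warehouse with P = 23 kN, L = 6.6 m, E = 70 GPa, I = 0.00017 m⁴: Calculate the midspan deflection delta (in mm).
Model: a simply supported beam with a point load P at midspan, so delta = (P·L^3) / (48·E·I).
Convert to SI units:
  P = 23 kN = 23000 N
  E = 70 GPa = 7 × 10¹⁰ Pa
Substitute:
  delta = (23000 × 6.6^3) / (48 × (7 × 10¹⁰) × 0.00017)
  delta = 0.01158 m
Convert: delta = 0.01158 m = 11.58 mm
Final answer: delta = 11.58 mm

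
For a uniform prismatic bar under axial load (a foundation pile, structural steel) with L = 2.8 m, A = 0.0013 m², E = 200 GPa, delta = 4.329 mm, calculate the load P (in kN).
Model: a uniform prismatic bar under axial load, so delta = (P·L) / (A·E).
Solve for P: P = (delta·A·E) / L.
Convert to SI units:
  E = 200 GPa = 2 × 10¹¹ Pa
  delta = 4.329 mm = 0.004329 m
Substitute:
  P = (0.004329 × 0.0013 × (2 × 10¹¹)) / 2.8
  P = 402000 N
Convert: P = 402000 N = 402 kN
Final answer: P = 402 kN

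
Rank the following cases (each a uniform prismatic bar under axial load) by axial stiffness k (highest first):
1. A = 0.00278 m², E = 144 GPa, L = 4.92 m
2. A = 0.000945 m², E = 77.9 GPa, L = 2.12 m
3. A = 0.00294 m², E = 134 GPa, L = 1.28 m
Model: a uniform prismatic bar under axial load, so k = (A·E) / L (SI units).
  Case 1: k = (0.00278 × (1.44 × 10¹¹)) / 4.92 = 8.137 × 10⁷ N/m = 81.37 MN/m
  Case 2: k = (0.000945 × (7.79 × 10¹⁰)) / 2.12 = 3.472 × 10⁷ N/m = 34.72 MN/m
  Case 3: k = (0.00294 × (1.34 × 10¹¹)) / 1.28 = 3.078 × 10⁸ N/m = 307.8 MN/m
Ordering: 307.8 MN/m (case 3) > 81.37 MN/m (case 1) > 34.72 MN/m (case 2)
Final answer: 3, 1, 2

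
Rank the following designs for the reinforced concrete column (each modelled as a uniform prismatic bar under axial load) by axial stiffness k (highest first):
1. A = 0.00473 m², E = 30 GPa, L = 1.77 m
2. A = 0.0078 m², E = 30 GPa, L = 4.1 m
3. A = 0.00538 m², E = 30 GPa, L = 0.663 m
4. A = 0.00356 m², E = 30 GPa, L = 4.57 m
Model: a uniform prismatic bar under axial load, so k = (A·E) / L (SI units).
  Case 1: k = (0.00473 × (3 × 10¹⁰)) / 1.77 = 8.017 × 10⁷ N/m = 80.17 MN/m
  Case 2: k = (0.0078 × (3 × 10¹⁰)) / 4.1 = 5.707 × 10⁷ N/m = 57.07 MN/m
  Case 3: k = (0.00538 × (3 × 10¹⁰)) / 0.663 = 2.434 × 10⁸ N/m = 243.4 MN/m
  Case 4: k = (0.00356 × (3 × 10¹⁰)) / 4.57 = 2.337 × 10⁷ N/m = 23.37 MN/m
Ordering: 243.4 MN/m (case 3) > 80.17 MN/m (case 1) > 57.07 MN/m (case 2) > 23.37 MN/m (case 4)
Final answer: 3, 1, 2, 4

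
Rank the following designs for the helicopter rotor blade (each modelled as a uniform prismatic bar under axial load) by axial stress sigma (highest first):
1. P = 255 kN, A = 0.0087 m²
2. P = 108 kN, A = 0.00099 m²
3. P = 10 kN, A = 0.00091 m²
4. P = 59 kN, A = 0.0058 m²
Model: a uniform prismatic bar under axial load, so sigma = P / A (SI units).
  Case 1: sigma = 255000 / 0.0087 = 2.931 × 10⁷ Pa = 29.31 MPa
  Case 2: sigma = 108000 / 0.00099 = 1.091 × 10⁸ Pa = 109.1 MPa
  Case 3: sigma = 10000 / 0.00091 = 1.099 × 10⁷ Pa = 10.99 MPa
  Case 4: sigma = 59000 / 0.0058 = 1.017 × 10⁷ Pa = 10.17 MPa
Ordering: 109.1 MPa (case 2) > 29.31 MPa (case 1) > 10.99 MPa (case 3) > 10.17 MPa (case 4)
Final answer: 2, 1, 3, 4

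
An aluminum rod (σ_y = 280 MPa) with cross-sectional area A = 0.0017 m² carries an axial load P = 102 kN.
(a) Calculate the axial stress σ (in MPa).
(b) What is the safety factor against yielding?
(a) Axial stress σ = P/A. Convert P = 102 kN = 102000 N.
  σ = 102000 / 0.0017 = 6 × 10⁷ Pa = 60 MPa
(b) Safety factor SF = σ_y/σ = 280 / 60 = 4.667
Final answer: (a) σ = 60 MPa, (b) SF = 4.667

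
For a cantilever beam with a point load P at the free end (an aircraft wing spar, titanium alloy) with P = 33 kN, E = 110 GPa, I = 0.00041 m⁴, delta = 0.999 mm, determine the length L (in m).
Model: a cantilever beam with a point load P at the free end, so delta = (P·L^3) / (3·E·I).
Solve for L: L = ((3·delta·E·I) / P)^(1/3).
Convert to SI units:
  P = 33 kN = 33000 N
  E = 110 GPa = 1.1 × 10¹¹ Pa
  delta = 0.999 mm = 0.000999 m
Substitute:
  L = ((3 × 0.000999 × (1.1 × 10¹¹) × 0.00041) / 33000)^(1/3)
  L = 1.6 m
Final answer: L = 1.6 m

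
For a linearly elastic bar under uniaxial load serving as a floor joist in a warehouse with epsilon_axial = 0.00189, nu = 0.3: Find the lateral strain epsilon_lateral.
Model: a linearly elastic bar under uniaxial load, so epsilon_lateral = -nu·epsilon_axial.
Substitute:
  epsilon_lateral = -(0.3 × 0.00189)
  epsilon_lateral = -0.000567
Final answer: epsilon_lateral = -0.000567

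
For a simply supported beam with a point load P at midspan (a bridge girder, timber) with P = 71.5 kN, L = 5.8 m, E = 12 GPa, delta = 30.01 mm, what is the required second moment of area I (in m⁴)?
Model: a simply supported beam with a point load P at midspan, so delta = (P·L^3) / (48·E·I).
Solve for I: I = (P·L^3) / (48·delta·E).
Convert to SI units:
  P = 71.5 kN = 71500 N
  E = 12 GPa = 1.2 × 10¹⁰ Pa
  delta = 30.01 mm = 0.03001 m
Substitute:
  I = (71500 × 5.8^3) / (48 × 0.03001 × (1.2 × 10¹⁰))
  I = 0.0008071 m⁴
Final answer: I = 0.0008071 m⁴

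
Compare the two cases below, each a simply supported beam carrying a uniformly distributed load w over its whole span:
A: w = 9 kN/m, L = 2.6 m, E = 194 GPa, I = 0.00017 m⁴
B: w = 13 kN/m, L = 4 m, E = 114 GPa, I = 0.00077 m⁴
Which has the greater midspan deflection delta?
Model: a simply supported beam carrying a uniformly distributed load w over its whole span, so delta = (5·w·L^4) / (384·E·I) (SI units).
  A: delta = (5 × 9000 × 2.6^4) / (384 × (1.94 × 10¹¹) × 0.00017) = 0.0001624 m = 0.1624 mm
  B: delta = (5 × 13000 × 4^4) / (384 × (1.14 × 10¹¹) × 0.00077) = 0.0004937 m = 0.4937 mm
0.4937 mm > 0.1624 mm, so B is larger.
Final answer: B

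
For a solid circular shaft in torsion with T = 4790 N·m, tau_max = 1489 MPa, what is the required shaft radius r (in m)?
Model: a solid circular shaft in torsion, so tau_max = (2·T) / (π·r^3).
Solve for r: r = ((2·T) / (π·tau_max))^(1/3).
Convert to SI units:
  tau_max = 1489 MPa = 1.489 × 10⁹ Pa
Substitute:
  r = ((2 × 4790) / (π × (1.489 × 10⁹)))^(1/3)
  r = 0.0127 m
Final answer: r = 0.0127 m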